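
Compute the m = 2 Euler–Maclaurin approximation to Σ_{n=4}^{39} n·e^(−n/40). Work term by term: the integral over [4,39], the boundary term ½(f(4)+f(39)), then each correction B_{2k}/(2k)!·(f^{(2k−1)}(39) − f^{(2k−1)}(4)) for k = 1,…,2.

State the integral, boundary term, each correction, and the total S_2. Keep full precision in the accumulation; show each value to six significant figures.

Integral: ∫_4^39 x·e^(−x/40) dx = 400.586.
Boundary: ½(f(4) + f(39)) = ½(3.61935 + 14.7105) = 9.16493.
Running total after boundary: 409.751.
k=1: B_{2}/(2)! × [f^{(1)}(39) − f^{(1)}(4)] = 1/12 × (0.00942981 − 0.814354) = -0.0670770.
After k=1: 409.684.
k=2: B_{4}/(4)! × [f^{(3)}(39) − f^{(3)}(4)] = −1/720 × (0.000477384 − 0.00164002) = 1.61477e-06.

S_2 ≈ 409.684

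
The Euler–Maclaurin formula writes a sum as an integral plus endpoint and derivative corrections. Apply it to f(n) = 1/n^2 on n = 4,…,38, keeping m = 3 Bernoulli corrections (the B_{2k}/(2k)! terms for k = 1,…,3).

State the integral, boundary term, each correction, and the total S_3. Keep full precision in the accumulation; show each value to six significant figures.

S_3 ≈ 0.257851

Integral: ∫_4^38 1/x^2 dx = 0.223684.
½[f(4) + f(38)] = ½[0.0625000 + 0.000692521] = 0.0315963.
So far: 0.255280.
Order-1 term: 1/12 · (-3.64485e-05 − (-0.0312500)) = 0.00260113.
After k=1: 0.257882.
Order-2 term: −1/720 · (-3.02896e-07 − (-0.0234375)) = -3.25517e-05.
After k=2: 0.257849.
Order-3 term: 1/30240 · (-6.29285e-09 − (-0.0439453)) = 1.45322e-06.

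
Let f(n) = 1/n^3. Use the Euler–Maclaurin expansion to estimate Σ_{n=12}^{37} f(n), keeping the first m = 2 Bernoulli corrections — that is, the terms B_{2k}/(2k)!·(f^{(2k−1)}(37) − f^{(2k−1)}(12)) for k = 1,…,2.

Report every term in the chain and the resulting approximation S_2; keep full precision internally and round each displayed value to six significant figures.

S_2 ≈ 0.00341811

The integral term ∫_12^37 1/x^3 dx = 0.00310699.
½[f(12) + f(37)] = ½[0.000578704 + 1.97422e-05] = 0.000299223.
Running total after boundary: 0.00340622.
Order-1 term: 1/12 · (-1.60072e-06 − (-0.000144676)) = 1.19229e-05.
After k=1: 0.00341814.
Order-2 term: −1/720 · (-2.33852e-08 − (-2.00939e-05)) = -2.78757e-08.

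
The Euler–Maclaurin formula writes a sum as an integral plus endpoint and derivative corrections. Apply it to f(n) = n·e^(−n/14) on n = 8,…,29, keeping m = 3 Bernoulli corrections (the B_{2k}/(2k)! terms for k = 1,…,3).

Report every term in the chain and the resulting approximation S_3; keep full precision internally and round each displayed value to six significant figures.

∫_8^29 x·e^(−x/14) dx evaluates to 98.0778.
Endpoint term: (f(8) + f(29))/2 = (4.51774 + 3.65416)/2 = 4.08595.
Running total after boundary: 102.164.
Order-1 term: 1/12 · (-0.135006 − 0.242022) = -0.0314190.
After k=1: 102.132.
Order-2 term: −1/720 · (0.000596966 − 0.00699724) = 8.88926e-06.
After k=2: 102.132.
Order-3 term: 1/30240 · (9.60580e-06 − 6.51003e-05) = -1.83514e-09.

S_3 ≈ 102.132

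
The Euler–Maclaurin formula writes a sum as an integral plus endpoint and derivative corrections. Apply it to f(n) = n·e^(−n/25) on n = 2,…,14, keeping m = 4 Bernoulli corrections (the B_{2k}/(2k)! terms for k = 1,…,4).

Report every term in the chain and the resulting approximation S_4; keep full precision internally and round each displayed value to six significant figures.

S_4 ≈ 71.0465

Integral: ∫_2^14 x·e^(−x/25) dx = 66.1747.
Endpoint term: (f(2) + f(14))/2 = (1.84623 + 7.99693)/2 = 4.92158.
So far: 71.0963.
Order-1 term: 1/12 · (0.251332 − 0.849267) = -0.0498279.
Running total after k=1: 71.0464.
Order-2 term: −1/720 · (0.00223000 − 0.00431280) = 2.89278e-06.
Running total after k=2: 71.0465.
Order-3 term: 1/30240 · (6.49259e-06 − 1.16268e-05) = -1.69783e-10.
Running total after k=3: 71.0465.
Order-4 term: −1/1209600 · (1.50675e-08 − 2.61651e-08) = 9.17462e-15.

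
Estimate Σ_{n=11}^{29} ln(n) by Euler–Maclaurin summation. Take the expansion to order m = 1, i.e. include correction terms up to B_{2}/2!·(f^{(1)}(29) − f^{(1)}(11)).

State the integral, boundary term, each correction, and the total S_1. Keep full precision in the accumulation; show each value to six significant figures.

The integral term ∫_11^29 ln(x) dx = 53.2747.
Boundary: ½(f(11) + f(29)) = ½(2.39790 + 3.36730) = 2.88260.
Running total after boundary: 56.1573.
Order-1 term: 1/12 · (0.0344828 − 0.0909091) = -0.00470219.

S_1 ≈ 56.1526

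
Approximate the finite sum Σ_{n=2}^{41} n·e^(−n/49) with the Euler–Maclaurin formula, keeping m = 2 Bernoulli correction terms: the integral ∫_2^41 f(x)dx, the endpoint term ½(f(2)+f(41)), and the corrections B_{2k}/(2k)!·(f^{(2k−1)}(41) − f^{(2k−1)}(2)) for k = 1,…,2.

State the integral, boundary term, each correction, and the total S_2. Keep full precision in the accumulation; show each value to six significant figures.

The integral term ∫_2^41 x·e^(−x/49) dx = 488.983.
Endpoint term: (f(2) + f(41))/2 = (1.92001 + 17.7580)/2 = 9.83902.
Integral + boundary = 498.822.
Correction k=1: B_{2}/2! · (f^{(1)}(41) − f^{(1)}(2)) = 1/12 · (0.0707139 − 0.920822) = -0.0708423.
Partial sum through k=1: 498.752.
Correction k=2: B_{4}/4! · (f^{(3)}(41) − f^{(3)}(2)) = −1/720 · (0.000390237 − 0.00118319) = 1.10132e-06.

S_2 ≈ 498.752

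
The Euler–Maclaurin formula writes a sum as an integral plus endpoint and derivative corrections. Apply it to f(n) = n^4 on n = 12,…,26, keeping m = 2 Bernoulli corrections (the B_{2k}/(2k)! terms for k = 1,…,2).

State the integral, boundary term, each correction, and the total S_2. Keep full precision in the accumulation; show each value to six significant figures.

∫_12^26 x^4 dx evaluates to 2.32651e+06.
½[f(12) + f(26)] = ½[20736.0 + 456976] = 238856.
So far: 2.56536e+06.
Order-1 term: 1/12 · (70304.0 − 6912.00) = 5282.67.
Running total after k=1: 2.57065e+06.
Order-2 term: −1/720 · (624.000 − 288.000) = -0.466667.

S_2 ≈ 2.57065e+06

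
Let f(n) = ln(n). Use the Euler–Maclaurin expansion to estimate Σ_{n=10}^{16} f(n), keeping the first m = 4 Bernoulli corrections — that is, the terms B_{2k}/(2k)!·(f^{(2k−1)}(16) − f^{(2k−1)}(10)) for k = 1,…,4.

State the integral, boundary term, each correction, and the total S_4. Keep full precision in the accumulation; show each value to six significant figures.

S_4 ≈ 17.8700

∫_10^16 ln(x) dx evaluates to 15.3356.
Boundary: ½(f(10) + f(16)) = ½(2.30259 + 2.77259) = 2.53759.
Integral + boundary = 17.8732.
Correction k=1: B_{2}/2! · (f^{(1)}(16) − f^{(1)}(10)) = 1/12 · (0.0625000 − 0.100000) = -0.00312500.
Running total after k=1: 17.8700.
Correction k=2: B_{4}/4! · (f^{(3)}(16) − f^{(3)}(10)) = −1/720 · (0.000488281 − 0.00200000) = 2.09961e-06.
Running total after k=2: 17.8700.
Correction k=3: B_{6}/6! · (f^{(5)}(16) − f^{(5)}(10)) = 1/30240 · (2.28882e-05 − 0.000240000) = -7.17962e-09.
Running total after k=3: 17.8700.
Correction k=4: B_{8}/8! · (f^{(7)}(16) − f^{(7)}(10)) = −1/1209600 · (2.68221e-06 − 7.20000e-05) = 5.73064e-11.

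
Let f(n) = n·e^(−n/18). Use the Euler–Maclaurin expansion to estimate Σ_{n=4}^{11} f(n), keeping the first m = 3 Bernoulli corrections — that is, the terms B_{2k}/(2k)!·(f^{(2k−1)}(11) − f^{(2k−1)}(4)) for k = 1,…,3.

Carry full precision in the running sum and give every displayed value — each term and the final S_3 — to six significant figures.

Integral: ∫_4^11 x·e^(−x/18) dx = 33.7778.
Boundary: ½(f(4) + f(11)) = ½(3.20295 + 5.97022) = 4.58659.
Running total after boundary: 38.3644.
k=1: B_{2}/(2)! × [f^{(1)}(11) − f^{(1)}(4)] = 1/12 × (0.211068 − 0.622796) = -0.0343106.
Running total after k=1: 38.3301.
k=2: B_{4}/(4)! × [f^{(3)}(11) − f^{(3)}(4)] = −1/720 × (0.00400174 − 0.00686503) = 3.97680e-06.
Running total after k=2: 38.3301.
k=3: B_{6}/(6)! × [f^{(5)}(11) − f^{(5)}(4)] = 1/30240 × (2.26915e-05 − 3.64440e-05) = -4.54780e-10.

S_3 ≈ 38.3301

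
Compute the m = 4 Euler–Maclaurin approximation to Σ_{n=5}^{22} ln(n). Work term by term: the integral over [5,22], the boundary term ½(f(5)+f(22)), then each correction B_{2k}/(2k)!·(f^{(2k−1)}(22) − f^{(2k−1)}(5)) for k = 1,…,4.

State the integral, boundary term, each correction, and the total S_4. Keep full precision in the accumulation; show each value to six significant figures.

S_4 ≈ 45.2931

Integral: ∫_5^22 ln(x) dx = 42.9557.
Boundary: ½(f(5) + f(22)) = ½(1.60944 + 3.09104) = 2.35024.
So far: 45.3060.
Correction k=1: B_{2}/2! · (f^{(1)}(22) − f^{(1)}(5)) = 1/12 · (0.0454545 − 0.200000) = -0.0128788.
After k=1: 45.2931.
Correction k=2: B_{4}/4! · (f^{(3)}(22) − f^{(3)}(5)) = −1/720 · (0.000187829 − 0.0160000) = 2.19613e-05.
After k=2: 45.2931.
Correction k=3: B_{6}/6! · (f^{(5)}(22) − f^{(5)}(5)) = 1/30240 · (4.65691e-06 − 0.00768000) = -2.53814e-07.
After k=3: 45.2931.
Correction k=4: B_{8}/8! · (f^{(7)}(22) − f^{(7)}(5)) = −1/1209600 · (2.88651e-07 − 0.00921600) = 7.61881e-09.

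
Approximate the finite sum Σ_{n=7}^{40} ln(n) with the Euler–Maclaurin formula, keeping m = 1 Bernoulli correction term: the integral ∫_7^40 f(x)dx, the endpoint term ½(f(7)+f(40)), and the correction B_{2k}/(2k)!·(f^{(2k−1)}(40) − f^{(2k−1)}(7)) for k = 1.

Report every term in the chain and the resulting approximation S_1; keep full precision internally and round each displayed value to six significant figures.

S_1 ≈ 103.741

The integral term ∫_7^40 ln(x) dx = 100.934.
Boundary: ½(f(7) + f(40)) = ½(1.94591 + 3.68888) = 2.81739.
So far: 103.751.
Correction k=1: B_{2}/2! · (f^{(1)}(40) − f^{(1)}(7)) = 1/12 · (0.0250000 − 0.142857) = -0.00982143.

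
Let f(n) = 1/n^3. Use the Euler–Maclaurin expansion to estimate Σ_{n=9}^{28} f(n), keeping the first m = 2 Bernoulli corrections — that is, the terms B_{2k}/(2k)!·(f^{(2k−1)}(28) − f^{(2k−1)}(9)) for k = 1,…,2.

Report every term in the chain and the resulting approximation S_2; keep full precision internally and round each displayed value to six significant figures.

Integral: ∫_9^28 1/x^3 dx = 0.00553508.
Boundary: ½(f(9) + f(28)) = ½(0.00137174 + 4.55539e-05) = 0.000708648.
So far: 0.00624373.
Order-1 term: 1/12 · (-4.88078e-06 − (-0.000457247)) = 3.76972e-05.
Partial sum through k=1: 0.00628143.
Order-2 term: −1/720 · (-1.24510e-07 − (-0.000112901)) = -1.56633e-07.

S_2 ≈ 0.00628127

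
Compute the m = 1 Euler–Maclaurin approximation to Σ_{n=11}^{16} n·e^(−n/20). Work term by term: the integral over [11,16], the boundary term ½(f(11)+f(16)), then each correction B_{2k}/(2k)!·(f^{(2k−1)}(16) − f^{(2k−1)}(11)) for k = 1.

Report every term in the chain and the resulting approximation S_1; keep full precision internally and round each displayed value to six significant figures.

The integral term ∫_11^16 x·e^(−x/20) dx = 34.1920.
½[f(11) + f(16)] = ½[6.34645 + 7.18926] = 6.76786.
Running total after boundary: 40.9599.
k=1: B_{2}/(2)! × [f^{(1)}(16) − f^{(1)}(11)] = 1/12 × (0.0898658 − 0.259627) = -0.0141468.

S_1 ≈ 40.9457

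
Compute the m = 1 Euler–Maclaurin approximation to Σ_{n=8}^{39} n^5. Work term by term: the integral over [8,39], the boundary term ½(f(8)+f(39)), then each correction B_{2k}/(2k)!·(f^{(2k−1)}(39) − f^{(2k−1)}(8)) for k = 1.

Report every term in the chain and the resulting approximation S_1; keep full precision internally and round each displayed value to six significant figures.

S_1 ≈ 6.32504e+08

Integral: ∫_8^39 x^5 dx = 5.86414e+08.
Boundary: ½(f(8) + f(39)) = ½(32768.0 + 9.02242e+07) = 4.51285e+07.
Integral + boundary = 6.31542e+08.
k=1: B_{2}/(2)! × [f^{(1)}(39) − f^{(1)}(8)] = 1/12 × (1.15672e+07 − 20480.0) = 962227.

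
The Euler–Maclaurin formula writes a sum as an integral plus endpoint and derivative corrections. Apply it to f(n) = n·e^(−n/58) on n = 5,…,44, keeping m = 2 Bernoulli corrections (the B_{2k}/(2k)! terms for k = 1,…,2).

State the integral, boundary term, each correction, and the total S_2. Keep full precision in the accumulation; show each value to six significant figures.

S_2 ≈ 594.198

∫_5^44 x·e^(−x/58) dx evaluates to 581.662.
½[f(5) + f(44)] = ½[4.58702 + 20.6057] = 12.5964.
So far: 594.259.
Correction k=1: B_{2}/2! · (f^{(1)}(44) − f^{(1)}(5)) = 1/12 · (0.113041 − 0.838318) = -0.0604398.
After k=1: 594.198.
Correction k=2: B_{4}/4! · (f^{(3)}(44) − f^{(3)}(5)) = −1/720 · (0.000312029 − 0.000794627) = 6.70276e-07.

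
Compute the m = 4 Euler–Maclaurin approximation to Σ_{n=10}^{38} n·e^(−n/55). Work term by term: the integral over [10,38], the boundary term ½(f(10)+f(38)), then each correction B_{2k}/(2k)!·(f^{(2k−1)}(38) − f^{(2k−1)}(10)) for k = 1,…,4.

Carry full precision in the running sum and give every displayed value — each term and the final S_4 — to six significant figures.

S_4 ≈ 431.082

∫_10^38 x·e^(−x/55) dx evaluates to 417.436.
Endpoint term: (f(10) + f(38))/2 = (8.33753 + 19.0426)/2 = 13.6901.
So far: 431.126.
k=1: B_{2}/(2)! × [f^{(1)}(38) − f^{(1)}(10)] = 1/12 × (0.154892 − 0.682161) = -0.0439391.
Partial sum through k=1: 431.082.
k=2: B_{4}/(4)! × [f^{(3)}(38) − f^{(3)}(10)] = −1/720 × (0.000382523 − 0.000776750) = 5.47537e-07.
Partial sum through k=2: 431.082.
k=3: B_{6}/(6)! × [f^{(5)}(38) − f^{(5)}(10)] = 1/30240 × (2.35981e-07 − 4.39005e-07) = -6.71377e-12.
Partial sum through k=3: 431.082.
k=4: B_{8}/(8)! × [f^{(7)}(38) − f^{(7)}(10)] = −1/1209600 × (1.14217e-10 − 2.05367e-10) = 7.53547e-17.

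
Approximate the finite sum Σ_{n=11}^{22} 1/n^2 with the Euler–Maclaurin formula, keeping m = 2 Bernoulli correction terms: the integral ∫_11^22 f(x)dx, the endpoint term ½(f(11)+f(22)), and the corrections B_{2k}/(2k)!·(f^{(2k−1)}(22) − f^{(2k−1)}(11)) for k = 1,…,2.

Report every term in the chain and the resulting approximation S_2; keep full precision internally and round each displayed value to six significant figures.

∫_11^22 1/x^2 dx evaluates to 0.0454545.
½[f(11) + f(22)] = ½[0.00826446 + 0.00206612] = 0.00516529.
Running total after boundary: 0.0506198.
Order-1 term: 1/12 · (-0.000187829 − (-0.00150263)) = 0.000109567.
After k=1: 0.0507294.
Order-2 term: −1/720 · (-4.65691e-06 − (-0.000149021)) = -2.00506e-07.

S_2 ≈ 0.0507292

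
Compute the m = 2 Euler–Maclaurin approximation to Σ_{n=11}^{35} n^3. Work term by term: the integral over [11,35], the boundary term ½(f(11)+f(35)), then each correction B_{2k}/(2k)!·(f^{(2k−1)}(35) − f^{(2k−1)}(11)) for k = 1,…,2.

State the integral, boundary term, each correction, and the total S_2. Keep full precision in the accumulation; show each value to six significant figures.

The integral term ∫_11^35 x^3 dx = 371496.
Endpoint term: (f(11) + f(35))/2 = (1331.00 + 42875.0)/2 = 22103.0.
So far: 393599.
k=1: B_{2}/(2)! × [f^{(1)}(35) − f^{(1)}(11)] = 1/12 × (3675.00 − 363.000) = 276.000.
Running total after k=1: 393875.
k=2: B_{4}/(4)! × [f^{(3)}(35) − f^{(3)}(11)] = −1/720 × (6.00000 − 6.00000) = 0.00000.

S_2 ≈ 393875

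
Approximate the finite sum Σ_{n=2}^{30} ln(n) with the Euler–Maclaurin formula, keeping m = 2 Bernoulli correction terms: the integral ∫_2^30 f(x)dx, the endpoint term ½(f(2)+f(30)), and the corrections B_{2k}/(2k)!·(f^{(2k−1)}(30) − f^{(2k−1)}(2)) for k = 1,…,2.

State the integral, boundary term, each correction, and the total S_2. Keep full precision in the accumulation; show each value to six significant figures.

The integral term ∫_2^30 ln(x) dx = 72.6496.
Boundary: ½(f(2) + f(30)) = ½(0.693147 + 3.40120) = 2.04717.
Integral + boundary = 74.6968.
Order-1 term: 1/12 · (0.0333333 − 0.500000) = -0.0388889.
Partial sum through k=1: 74.6579.
Order-2 term: −1/720 · (7.40741e-05 − 0.250000) = 0.000347119.

S_2 ≈ 74.6583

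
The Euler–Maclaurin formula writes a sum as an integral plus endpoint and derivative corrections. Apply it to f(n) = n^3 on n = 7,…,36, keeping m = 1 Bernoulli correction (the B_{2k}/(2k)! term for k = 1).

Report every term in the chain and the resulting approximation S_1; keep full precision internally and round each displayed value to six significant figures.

S_1 ≈ 443115

Integral: ∫_7^36 x^3 dx = 419304.
½[f(7) + f(36)] = ½[343.000 + 46656.0] = 23499.5.
So far: 442803.
k=1: B_{2}/(2)! × [f^{(1)}(36) − f^{(1)}(7)] = 1/12 × (3888.00 − 147.000) = 311.750.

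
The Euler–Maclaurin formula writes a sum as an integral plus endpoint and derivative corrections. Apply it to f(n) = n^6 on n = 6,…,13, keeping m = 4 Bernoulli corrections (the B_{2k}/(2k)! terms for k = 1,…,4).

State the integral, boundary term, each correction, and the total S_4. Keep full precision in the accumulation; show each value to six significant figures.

S_4 ≈ 1.15422e+07

∫_6^13 x^6 dx evaluates to 8.92408e+06.
½[f(6) + f(13)] = ½[46656.0 + 4.82681e+06] = 2.43673e+06.
So far: 1.13608e+07.
k=1: B_{2}/(2)! × [f^{(1)}(13) − f^{(1)}(6)] = 1/12 × (2.22776e+06 − 46656.0) = 181758.
After k=1: 1.15426e+07.
k=2: B_{4}/(4)! × [f^{(3)}(13) − f^{(3)}(6)] = −1/720 × (263640 − 25920.0) = -330.167.
After k=2: 1.15422e+07.
k=3: B_{6}/(6)! × [f^{(5)}(13) − f^{(5)}(6)] = 1/30240 × (9360.00 − 4320.00) = 0.166667.
After k=3: 1.15422e+07.
k=4: B_{8}/(8)! × [f^{(7)}(13) − f^{(7)}(6)] = −1/1209600 × (0.00000 − 0.00000) = 0.00000.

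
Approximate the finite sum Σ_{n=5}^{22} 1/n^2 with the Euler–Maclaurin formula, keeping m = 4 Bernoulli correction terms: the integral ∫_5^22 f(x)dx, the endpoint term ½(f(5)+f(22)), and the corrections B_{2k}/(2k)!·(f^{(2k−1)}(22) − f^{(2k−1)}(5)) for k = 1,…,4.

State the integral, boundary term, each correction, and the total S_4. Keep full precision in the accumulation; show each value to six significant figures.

S_4 ≈ 0.176886

The integral term ∫_5^22 1/x^2 dx = 0.154545.
Boundary: ½(f(5) + f(22)) = ½(0.0400000 + 0.00206612) = 0.0210331.
Integral + boundary = 0.175579.
Order-1 term: 1/12 · (-0.000187829 − (-0.0160000)) = 0.00131768.
Partial sum through k=1: 0.176896.
Order-2 term: −1/720 · (-4.65691e-06 − (-0.00768000)) = -1.06602e-05.
Partial sum through k=2: 0.176886.
Order-3 term: 1/30240 · (-2.88651e-07 − (-0.00921600)) = 3.04752e-07.
Partial sum through k=3: 0.176886.
Order-4 term: −1/1209600 · (-3.33977e-08 − (-0.0206438)) = -1.70666e-08.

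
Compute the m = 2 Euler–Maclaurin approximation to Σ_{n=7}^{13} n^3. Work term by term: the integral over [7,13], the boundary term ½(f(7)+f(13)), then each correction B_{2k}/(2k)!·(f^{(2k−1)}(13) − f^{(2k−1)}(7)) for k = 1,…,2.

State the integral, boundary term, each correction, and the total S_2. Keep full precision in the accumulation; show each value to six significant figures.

S_2 ≈ 7840.00

∫_7^13 x^3 dx evaluates to 6540.00.
½[f(7) + f(13)] = ½[343.000 + 2197.00] = 1270.00.
Running total after boundary: 7810.00.
Order-1 term: 1/12 · (507.000 − 147.000) = 30.0000.
Partial sum through k=1: 7840.00.
Order-2 term: −1/720 · (6.00000 − 6.00000) = 0.00000.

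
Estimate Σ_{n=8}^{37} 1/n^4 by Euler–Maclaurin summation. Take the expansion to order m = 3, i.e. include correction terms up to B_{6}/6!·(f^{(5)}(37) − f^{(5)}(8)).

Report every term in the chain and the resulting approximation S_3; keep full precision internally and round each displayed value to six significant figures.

S_3 ≈ 0.000776888

Integral: ∫_8^37 1/x^4 dx = 0.000644461.
½[f(8) + f(37)] = ½[0.000244141 + 5.33572e-07] = 0.000122337.
Integral + boundary = 0.000766798.
Correction k=1: B_{2}/2! · (f^{(1)}(37) − f^{(1)}(8)) = 1/12 · (-5.76835e-08 − (-0.000122070)) = 1.01677e-05.
Partial sum through k=1: 0.000776966.
Correction k=2: B_{4}/4! · (f^{(3)}(37) − f^{(3)}(8)) = −1/720 · (-1.26406e-09 − (-5.72205e-05)) = -7.94711e-08.
Partial sum through k=2: 0.000776886.
Correction k=3: B_{6}/6! · (f^{(5)}(37) − f^{(5)}(8)) = 1/30240 · (-5.17075e-11 − (-5.00679e-05)) = 1.65568e-09.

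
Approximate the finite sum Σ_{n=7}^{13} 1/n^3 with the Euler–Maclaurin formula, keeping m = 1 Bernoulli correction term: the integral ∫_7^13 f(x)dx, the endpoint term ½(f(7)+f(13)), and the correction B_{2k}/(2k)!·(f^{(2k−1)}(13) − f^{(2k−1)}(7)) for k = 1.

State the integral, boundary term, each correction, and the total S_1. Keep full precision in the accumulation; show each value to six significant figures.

The integral term ∫_7^13 1/x^3 dx = 0.00724550.
½[f(7) + f(13)] = ½[0.00291545 + 0.000455166] = 0.00168531.
Integral + boundary = 0.00893081.
Correction k=1: B_{2}/2! · (f^{(1)}(13) − f^{(1)}(7)) = 1/12 · (-0.000105038 − (-0.00124948)) = 9.53701e-05.

S_1 ≈ 0.00902618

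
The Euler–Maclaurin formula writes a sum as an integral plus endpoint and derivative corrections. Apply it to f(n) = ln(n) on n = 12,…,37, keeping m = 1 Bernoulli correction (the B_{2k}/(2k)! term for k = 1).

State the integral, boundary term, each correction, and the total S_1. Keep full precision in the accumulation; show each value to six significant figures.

Integral: ∫_12^37 ln(x) dx = 78.7851.
Boundary: ½(f(12) + f(37)) = ½(2.48491 + 3.61092) = 3.04791.
So far: 81.8330.
Order-1 term: 1/12 · (0.0270270 − 0.0833333) = -0.00469219.

S_1 ≈ 81.8283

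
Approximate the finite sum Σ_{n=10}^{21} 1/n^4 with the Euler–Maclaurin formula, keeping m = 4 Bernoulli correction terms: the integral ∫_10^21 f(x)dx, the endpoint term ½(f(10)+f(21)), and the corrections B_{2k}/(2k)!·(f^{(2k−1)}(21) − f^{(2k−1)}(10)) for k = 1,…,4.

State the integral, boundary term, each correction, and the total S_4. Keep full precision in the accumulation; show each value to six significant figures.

S_4 ≈ 0.000353146

The integral term ∫_10^21 1/x^4 dx = 0.000297340.
½[f(10) + f(21)] = ½[0.000100000 + 5.14189e-06] = 5.25709e-05.
Running total after boundary: 0.000349911.
k=1: B_{2}/(2)! × [f^{(1)}(21) − f^{(1)}(10)] = 1/12 × (-9.79408e-07 − (-4.00000e-05)) = 3.25172e-06.
Partial sum through k=1: 0.000353163.
k=2: B_{4}/(4)! × [f^{(3)}(21) − f^{(3)}(10)] = −1/720 × (-6.66264e-08 − (-1.20000e-05)) = -1.65741e-08.
Partial sum through k=2: 0.000353146.
k=3: B_{6}/(6)! × [f^{(5)}(21) − f^{(5)}(10)] = 1/30240 × (-8.46049e-09 − (-6.72000e-06)) = 2.21942e-10.
Partial sum through k=3: 0.000353146.
k=4: B_{8}/(8)! × [f^{(7)}(21) − f^{(7)}(10)] = −1/1209600 × (-1.72663e-09 − (-6.04800e-06)) = -4.99857e-12.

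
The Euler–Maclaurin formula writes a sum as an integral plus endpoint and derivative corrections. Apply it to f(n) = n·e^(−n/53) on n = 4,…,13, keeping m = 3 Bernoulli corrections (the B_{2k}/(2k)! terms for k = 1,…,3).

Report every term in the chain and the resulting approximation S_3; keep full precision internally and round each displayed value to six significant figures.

S_3 ≈ 71.1842

The integral term ∫_4^13 x·e^(−x/53) dx = 64.2656.
Endpoint term: (f(4) + f(13))/2 = (3.70922 + 10.1723)/2 = 6.94075.
Running total after boundary: 71.2064.
k=1: B_{2}/(2)! × [f^{(1)}(13) − f^{(1)}(4)] = 1/12 × (0.590553 − 0.857321) = -0.0222306.
Running total after k=1: 71.1842.
k=2: B_{4}/(4)! × [f^{(3)}(13) − f^{(3)}(4)] = −1/720 × (0.000767362 − 0.000965444) = 2.75114e-07.
Running total after k=2: 71.1842.
k=3: B_{6}/(6)! × [f^{(5)}(13) − f^{(5)}(4)] = 1/30240 × (4.71516e-07 − 5.78741e-07) = -3.54581e-12.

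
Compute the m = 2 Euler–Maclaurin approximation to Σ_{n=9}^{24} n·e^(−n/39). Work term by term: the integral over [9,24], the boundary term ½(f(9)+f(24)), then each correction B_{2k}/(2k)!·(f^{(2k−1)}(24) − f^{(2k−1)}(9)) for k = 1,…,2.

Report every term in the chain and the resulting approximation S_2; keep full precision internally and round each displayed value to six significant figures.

S_2 ≈ 168.404

Integral: ∫_9^24 x·e^(−x/39) dx = 158.379.
Boundary: ½(f(9) + f(24)) = ½(7.14530 + 12.9704) = 10.0578.
Running total after boundary: 168.437.
k=1: B_{2}/(2)! × [f^{(1)}(24) − f^{(1)}(9)] = 1/12 × (0.207859 − 0.610710) = -0.0335709.
Partial sum through k=1: 168.404.
k=2: B_{4}/(4)! × [f^{(3)}(24) − f^{(3)}(9)] = −1/720 × (0.000847288 − 0.00144547) = 8.30804e-07.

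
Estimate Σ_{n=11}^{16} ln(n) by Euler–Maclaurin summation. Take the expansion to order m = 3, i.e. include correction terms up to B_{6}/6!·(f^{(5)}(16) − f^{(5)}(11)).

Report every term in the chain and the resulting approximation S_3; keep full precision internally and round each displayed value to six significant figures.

S_3 ≈ 15.5674

∫_11^16 ln(x) dx evaluates to 12.9846.
Boundary: ½(f(11) + f(16)) = ½(2.39790 + 2.77259) = 2.58524.
Integral + boundary = 15.5698.
Order-1 term: 1/12 · (0.0625000 − 0.0909091) = -0.00236742.
Running total after k=1: 15.5674.
Order-2 term: −1/720 · (0.000488281 − 0.00150263) = 1.40882e-06.
Running total after k=2: 15.5674.
Order-3 term: 1/30240 · (2.28882e-05 − 0.000149021) = -4.17106e-09.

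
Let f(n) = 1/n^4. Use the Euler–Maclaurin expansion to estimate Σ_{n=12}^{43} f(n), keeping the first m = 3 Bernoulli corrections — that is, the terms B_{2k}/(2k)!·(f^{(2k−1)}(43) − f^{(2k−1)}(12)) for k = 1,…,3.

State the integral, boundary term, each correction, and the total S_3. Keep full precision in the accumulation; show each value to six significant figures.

The integral term ∫_12^43 1/x^4 dx = 0.000188709.
Boundary: ½(f(12) + f(43)) = ½(4.82253e-05 + 2.92500e-07) = 2.42589e-05.
Integral + boundary = 0.000212968.
k=1: B_{2}/(2)! × [f^{(1)}(43) − f^{(1)}(12)] = 1/12 × (-2.72093e-08 − (-1.60751e-05)) = 1.33732e-06.
Running total after k=1: 0.000214305.
k=2: B_{4}/(4)! × [f^{(3)}(43) − f^{(3)}(12)] = −1/720 × (-4.41471e-10 − (-3.34898e-06)) = -4.65075e-09.
Running total after k=2: 0.000214300.
k=3: B_{6}/(6)! × [f^{(5)}(43) − f^{(5)}(12)] = 1/30240 × (-1.33707e-11 − (-1.30238e-06)) = 4.30677e-11.

S_3 ≈ 0.000214300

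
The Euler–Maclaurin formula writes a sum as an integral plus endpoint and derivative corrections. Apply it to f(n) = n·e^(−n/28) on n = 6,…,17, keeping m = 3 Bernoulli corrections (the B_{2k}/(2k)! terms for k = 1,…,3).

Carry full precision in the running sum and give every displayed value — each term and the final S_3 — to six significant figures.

S_3 ≈ 88.8132

The integral term ∫_6^17 x·e^(−x/28) dx = 81.7951.
½[f(6) + f(17)] = ½[4.84271 + 9.26339] = 7.05305.
Integral + boundary = 88.8482.
Order-1 term: 1/12 · (0.214070 − 0.634164) = -0.0350078.
Partial sum through k=1: 88.8132.
Order-2 term: −1/720 · (0.00166311 − 0.00286786) = 1.67325e-06.
Partial sum through k=2: 88.8132.
Order-3 term: 1/30240 · (3.89436e-06 − 6.28422e-06) = -7.90298e-11.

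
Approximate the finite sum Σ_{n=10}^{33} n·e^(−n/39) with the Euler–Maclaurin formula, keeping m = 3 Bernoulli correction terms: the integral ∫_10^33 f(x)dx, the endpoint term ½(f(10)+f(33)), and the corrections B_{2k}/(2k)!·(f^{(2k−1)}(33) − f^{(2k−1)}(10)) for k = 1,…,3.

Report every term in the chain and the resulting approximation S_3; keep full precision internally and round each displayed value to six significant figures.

S_3 ≈ 284.879

Integral: ∫_10^33 x·e^(−x/39) dx = 273.972.
½[f(10) + f(33)] = ½[7.73824 + 14.1590] = 10.9486.
Integral + boundary = 284.921.
Correction k=1: B_{2}/2! · (f^{(1)}(33) − f^{(1)}(10)) = 1/12 · (0.0660095 − 0.575408) = -0.0424499.
After k=1: 284.879.
Correction k=2: B_{4}/4! · (f^{(3)}(33) − f^{(3)}(10)) = −1/720 · (0.000607583 − 0.00139583) = 1.09479e-06.
After k=2: 284.879.
Correction k=3: B_{6}/6! · (f^{(5)}(33) − f^{(5)}(10)) = 1/30240 · (7.70392e-07 − 1.58669e-06) = -2.69939e-11.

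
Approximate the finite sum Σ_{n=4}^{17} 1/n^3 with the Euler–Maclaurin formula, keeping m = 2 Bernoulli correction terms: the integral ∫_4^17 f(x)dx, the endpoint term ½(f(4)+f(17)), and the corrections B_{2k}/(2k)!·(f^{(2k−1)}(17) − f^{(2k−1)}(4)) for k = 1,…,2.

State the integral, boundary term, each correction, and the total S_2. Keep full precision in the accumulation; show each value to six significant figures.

∫_4^17 1/x^3 dx evaluates to 0.0295199.
½[f(4) + f(17)] = ½[0.0156250 + 0.000203542] = 0.00791427.
So far: 0.0374342.
Correction k=1: B_{2}/2! · (f^{(1)}(17) − f^{(1)}(4)) = 1/12 · (-3.59191e-05 − (-0.0117188)) = 0.000973569.
Partial sum through k=1: 0.0384077.
Correction k=2: B_{4}/4! · (f^{(3)}(17) − f^{(3)}(4)) = −1/720 · (-2.48575e-06 − (-0.0146484)) = -2.03416e-05.

S_2 ≈ 0.0383874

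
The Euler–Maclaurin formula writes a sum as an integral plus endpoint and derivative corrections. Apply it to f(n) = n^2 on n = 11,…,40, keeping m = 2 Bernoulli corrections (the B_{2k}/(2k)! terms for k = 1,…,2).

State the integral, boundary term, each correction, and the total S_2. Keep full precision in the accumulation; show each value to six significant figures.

Integral: ∫_11^40 x^2 dx = 20889.7.
Endpoint term: (f(11) + f(40))/2 = (121.000 + 1600.00)/2 = 860.500.
So far: 21750.2.
Correction k=1: B_{2}/2! · (f^{(1)}(40) − f^{(1)}(11)) = 1/12 · (80.0000 − 22.0000) = 4.83333.
Running total after k=1: 21755.0.
Correction k=2: B_{4}/4! · (f^{(3)}(40) − f^{(3)}(11)) = −1/720 · (0.00000 − 0.00000) = 0.00000.

S_2 ≈ 21755.0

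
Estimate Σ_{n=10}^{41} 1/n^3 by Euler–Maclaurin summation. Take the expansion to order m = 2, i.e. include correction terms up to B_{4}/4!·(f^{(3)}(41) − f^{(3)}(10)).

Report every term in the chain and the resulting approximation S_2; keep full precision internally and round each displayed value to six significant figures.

Integral: ∫_10^41 1/x^3 dx = 0.00470256.
Endpoint term: (f(10) + f(41))/2 = (0.00100000 + 1.45094e-05)/2 = 0.000507255.
Integral + boundary = 0.00520981.
k=1: B_{2}/(2)! × [f^{(1)}(41) − f^{(1)}(10)] = 1/12 × (-1.06166e-06 − (-0.000300000)) = 2.49115e-05.
After k=1: 0.00523472.
k=2: B_{4}/(4)! × [f^{(3)}(41) − f^{(3)}(10)] = −1/720 × (-1.26313e-08 − (-6.00000e-05)) = -8.33158e-08.

S_2 ≈ 0.00523464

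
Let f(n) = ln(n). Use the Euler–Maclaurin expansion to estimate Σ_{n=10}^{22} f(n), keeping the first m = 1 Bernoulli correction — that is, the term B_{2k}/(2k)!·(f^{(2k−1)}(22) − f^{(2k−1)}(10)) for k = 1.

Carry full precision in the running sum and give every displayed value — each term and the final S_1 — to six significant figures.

Integral: ∫_10^22 ln(x) dx = 32.9771.
Endpoint term: (f(10) + f(22))/2 = (2.30259 + 3.09104)/2 = 2.69681.
Integral + boundary = 35.6739.
k=1: B_{2}/(2)! × [f^{(1)}(22) − f^{(1)}(10)] = 1/12 × (0.0454545 − 0.100000) = -0.00454545.

S_1 ≈ 35.6694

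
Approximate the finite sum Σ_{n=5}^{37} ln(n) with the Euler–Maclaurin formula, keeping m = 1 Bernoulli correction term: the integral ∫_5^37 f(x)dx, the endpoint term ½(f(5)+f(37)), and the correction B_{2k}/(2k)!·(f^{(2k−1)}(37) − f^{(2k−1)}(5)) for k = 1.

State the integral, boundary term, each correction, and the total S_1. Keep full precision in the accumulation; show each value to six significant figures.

S_1 ≈ 96.1525

The integral term ∫_5^37 ln(x) dx = 93.5568.
½[f(5) + f(37)] = ½[1.60944 + 3.61092] = 2.61018.
Integral + boundary = 96.1670.
Correction k=1: B_{2}/2! · (f^{(1)}(37) − f^{(1)}(5)) = 1/12 · (0.0270270 − 0.200000) = -0.0144144.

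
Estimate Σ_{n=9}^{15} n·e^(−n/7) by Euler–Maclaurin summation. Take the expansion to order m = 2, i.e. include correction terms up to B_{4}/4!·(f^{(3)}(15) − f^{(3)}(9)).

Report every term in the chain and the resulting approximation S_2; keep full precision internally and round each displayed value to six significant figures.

S_2 ≈ 15.0149

The integral term ∫_9^15 x·e^(−x/7) dx = 12.8956.
½[f(9) + f(15)] = ½[2.48808 + 1.75979] = 2.12393.
Integral + boundary = 15.0195.
k=1: B_{2}/(2)! × [f^{(1)}(15) − f^{(1)}(9)] = 1/12 × (-0.134079 − (-0.0789866)) = -0.00459104.
After k=1: 15.0149.
k=2: B_{4}/(4)! × [f^{(3)}(15) − f^{(3)}(9)] = −1/720 × (0.00205223 − 0.00967183) = 1.05828e-05.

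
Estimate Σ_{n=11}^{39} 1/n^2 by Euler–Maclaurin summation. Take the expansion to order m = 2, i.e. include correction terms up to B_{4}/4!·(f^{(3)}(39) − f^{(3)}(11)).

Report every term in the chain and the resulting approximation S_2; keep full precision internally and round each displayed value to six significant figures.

Integral: ∫_11^39 1/x^2 dx = 0.0652681.
Endpoint term: (f(11) + f(39))/2 = (0.00826446 + 0.000657462)/2 = 0.00446096.
So far: 0.0697290.
k=1: B_{2}/(2)! × [f^{(1)}(39) − f^{(1)}(11)] = 1/12 × (-3.37160e-05 − (-0.00150263)) = 0.000122409.
Partial sum through k=1: 0.0698514.
k=2: B_{4}/(4)! × [f^{(3)}(39) − f^{(3)}(11)] = −1/720 × (-2.66004e-07 − (-0.000149021)) = -2.06604e-07.

S_2 ≈ 0.0698512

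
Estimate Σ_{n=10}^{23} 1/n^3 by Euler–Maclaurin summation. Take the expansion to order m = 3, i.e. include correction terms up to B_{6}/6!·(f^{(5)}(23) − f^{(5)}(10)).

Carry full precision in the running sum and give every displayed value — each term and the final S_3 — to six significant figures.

Integral: ∫_10^23 1/x^3 dx = 0.00405482.
Endpoint term: (f(10) + f(23))/2 = (0.00100000 + 8.21895e-05)/2 = 0.000541095.
Integral + boundary = 0.00459592.
k=1: B_{2}/(2)! × [f^{(1)}(23) − f^{(1)}(10)] = 1/12 × (-1.07204e-05 − (-0.000300000)) = 2.41066e-05.
After k=1: 0.00462002.
k=2: B_{4}/(4)! × [f^{(3)}(23) − f^{(3)}(10)] = −1/720 × (-4.05307e-07 − (-6.00000e-05)) = -8.27704e-08.
After k=2: 0.00461994.
k=3: B_{6}/(6)! × [f^{(5)}(23) − f^{(5)}(10)] = 1/30240 × (-3.21794e-08 − (-2.52000e-05)) = 8.32269e-10.

S_3 ≈ 0.00461994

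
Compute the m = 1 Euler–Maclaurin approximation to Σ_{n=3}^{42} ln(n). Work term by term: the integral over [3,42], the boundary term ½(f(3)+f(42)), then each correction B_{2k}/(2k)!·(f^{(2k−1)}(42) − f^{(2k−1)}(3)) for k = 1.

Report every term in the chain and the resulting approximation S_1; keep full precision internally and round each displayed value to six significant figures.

S_1 ≈ 117.079

Integral: ∫_3^42 ln(x) dx = 114.686.
Boundary: ½(f(3) + f(42)) = ½(1.09861 + 3.73767) = 2.41814.
So far: 117.104.
Correction k=1: B_{2}/2! · (f^{(1)}(42) − f^{(1)}(3)) = 1/12 · (0.0238095 − 0.333333) = -0.0257937.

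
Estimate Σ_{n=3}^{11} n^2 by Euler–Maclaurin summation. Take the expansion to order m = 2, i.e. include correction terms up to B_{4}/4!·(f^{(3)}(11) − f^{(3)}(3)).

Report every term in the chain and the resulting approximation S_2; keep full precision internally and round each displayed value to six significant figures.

The integral term ∫_3^11 x^2 dx = 434.667.
½[f(3) + f(11)] = ½[9.00000 + 121.000] = 65.0000.
So far: 499.667.
Order-1 term: 1/12 · (22.0000 − 6.00000) = 1.33333.
Partial sum through k=1: 501.000.
Order-2 term: −1/720 · (0.00000 − 0.00000) = 0.00000.

S_2 ≈ 501.000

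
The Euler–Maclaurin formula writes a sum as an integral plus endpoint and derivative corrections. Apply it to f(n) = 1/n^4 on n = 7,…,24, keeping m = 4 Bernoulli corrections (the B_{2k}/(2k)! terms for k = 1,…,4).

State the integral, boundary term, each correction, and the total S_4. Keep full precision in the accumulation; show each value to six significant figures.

∫_7^24 1/x^4 dx evaluates to 0.000947705.
Boundary: ½(f(7) + f(24)) = ½(0.000416493 + 3.01408e-06) = 0.000209754.
Running total after boundary: 0.00115746.
Order-1 term: 1/12 · (-5.02347e-07 − (-0.000237996)) = 1.97911e-05.
After k=1: 0.00117725.
Order-2 term: −1/720 · (-2.61639e-08 − (-0.000145712)) = -2.02341e-07.
After k=2: 0.00117705.
Order-3 term: 1/30240 · (-2.54371e-09 − (-0.000166528)) = 5.50679e-09.
After k=3: 0.00117705.
Order-4 term: −1/1209600 · (-3.97455e-10 − (-0.000305868)) = -2.52866e-10.

S_4 ≈ 0.00117705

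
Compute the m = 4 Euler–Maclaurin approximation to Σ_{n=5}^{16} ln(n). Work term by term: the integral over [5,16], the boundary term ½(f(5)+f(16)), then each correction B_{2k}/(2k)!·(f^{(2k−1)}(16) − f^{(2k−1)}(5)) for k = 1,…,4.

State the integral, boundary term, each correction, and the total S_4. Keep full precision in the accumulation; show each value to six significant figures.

∫_5^16 ln(x) dx evaluates to 25.3142.
Boundary: ½(f(5) + f(16)) = ½(1.60944 + 2.77259) = 2.19101.
Running total after boundary: 27.5052.
k=1: B_{2}/(2)! × [f^{(1)}(16) − f^{(1)}(5)] = 1/12 × (0.0625000 − 0.200000) = -0.0114583.
Running total after k=1: 27.4938.
k=2: B_{4}/(4)! × [f^{(3)}(16) − f^{(3)}(5)] = −1/720 × (0.000488281 − 0.0160000) = 2.15441e-05.
Running total after k=2: 27.4938.
k=3: B_{6}/(6)! × [f^{(5)}(16) − f^{(5)}(5)] = 1/30240 × (2.28882e-05 − 0.00768000) = -2.53211e-07.
Running total after k=3: 27.4938.
k=4: B_{8}/(8)! × [f^{(7)}(16) − f^{(7)}(5)] = −1/1209600 × (2.68221e-06 − 0.00921600) = 7.61683e-09.

S_4 ≈ 27.4938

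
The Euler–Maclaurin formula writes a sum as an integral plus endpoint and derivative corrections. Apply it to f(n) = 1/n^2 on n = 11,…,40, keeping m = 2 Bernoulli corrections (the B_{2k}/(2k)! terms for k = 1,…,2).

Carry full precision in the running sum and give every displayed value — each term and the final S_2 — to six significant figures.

S_2 ≈ 0.0704762

The integral term ∫_11^40 1/x^2 dx = 0.0659091.
½[f(11) + f(40)] = ½[0.00826446 + 0.000625000] = 0.00444473.
So far: 0.0703538.
Order-1 term: 1/12 · (-3.12500e-05 − (-0.00150263)) = 0.000122615.
Running total after k=1: 0.0704764.
Order-2 term: −1/720 · (-2.34375e-07 − (-0.000149021)) = -2.06648e-07.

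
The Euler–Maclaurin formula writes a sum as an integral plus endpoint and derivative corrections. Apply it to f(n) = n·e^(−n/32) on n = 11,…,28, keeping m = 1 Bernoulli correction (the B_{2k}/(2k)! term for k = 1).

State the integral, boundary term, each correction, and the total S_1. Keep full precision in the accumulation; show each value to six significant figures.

∫_11^28 x·e^(−x/32) dx evaluates to 175.355.
Boundary: ½(f(11) + f(28)) = ½(7.80017 + 11.6721) = 9.73615.
Running total after boundary: 185.091.
Order-1 term: 1/12 · (0.0521078 − 0.465351) = -0.0344369.

S_1 ≈ 185.057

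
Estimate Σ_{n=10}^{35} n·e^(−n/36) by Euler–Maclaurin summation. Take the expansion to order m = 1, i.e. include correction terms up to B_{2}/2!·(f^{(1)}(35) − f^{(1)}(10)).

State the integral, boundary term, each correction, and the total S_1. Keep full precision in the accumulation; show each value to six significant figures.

S_1 ≈ 297.939

The integral term ∫_10^35 x·e^(−x/36) dx = 287.577.
Boundary: ½(f(10) + f(35)) = ½(7.57465 + 13.2385) = 10.4066.
Running total after boundary: 297.983.
Order-1 term: 1/12 · (0.0105067 − 0.547058) = -0.0447126.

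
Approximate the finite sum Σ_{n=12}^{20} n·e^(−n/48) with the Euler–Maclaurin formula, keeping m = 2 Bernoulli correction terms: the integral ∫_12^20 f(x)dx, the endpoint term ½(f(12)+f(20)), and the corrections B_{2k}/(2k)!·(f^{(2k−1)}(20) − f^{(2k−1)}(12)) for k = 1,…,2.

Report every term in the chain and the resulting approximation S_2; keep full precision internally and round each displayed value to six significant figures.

S_2 ≈ 102.433

The integral term ∫_12^20 x·e^(−x/48) dx = 91.1848.
Endpoint term: (f(12) + f(20))/2 = (9.34561 + 13.1848)/2 = 11.2652.
Running total after boundary: 102.450.
Correction k=1: B_{2}/2! · (f^{(1)}(20) − f^{(1)}(12)) = 1/12 · (0.384557 − 0.584101) = -0.0166286.
Running total after k=1: 102.433.
Correction k=2: B_{4}/4! · (f^{(3)}(20) − f^{(3)}(12)) = −1/720 · (0.000739166 − 0.000929558) = 2.64434e-07.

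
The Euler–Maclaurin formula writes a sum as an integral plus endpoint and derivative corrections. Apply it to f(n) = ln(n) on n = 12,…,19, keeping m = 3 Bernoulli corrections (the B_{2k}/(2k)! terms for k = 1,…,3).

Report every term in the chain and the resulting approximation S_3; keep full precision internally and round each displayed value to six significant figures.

Integral: ∫_12^19 ln(x) dx = 19.1255.
Boundary: ½(f(12) + f(19)) = ½(2.48491 + 2.94444) = 2.71467.
Running total after boundary: 21.8401.
Order-1 term: 1/12 · (0.0526316 − 0.0833333) = -0.00255848.
Partial sum through k=1: 21.8376.
Order-2 term: −1/720 · (0.000291588 − 0.00115741) = 1.20253e-06.
Partial sum through k=2: 21.8376.
Order-3 term: 1/30240 · (9.69267e-06 − 9.64506e-05) = -2.86898e-09.

S_3 ≈ 21.8376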